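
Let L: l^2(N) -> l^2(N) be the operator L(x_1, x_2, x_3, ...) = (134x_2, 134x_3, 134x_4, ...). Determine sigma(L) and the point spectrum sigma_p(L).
sigma(L) = closed disk {z in C : |z| ≤ 134}; sigma_p(L) = open disk {z in C : |z| < 134}

Note L = 134·V where V is the unit left shift (V x)_k = x_{k+1}; so sigma(L) = 134·sigma(V) and ||L|| = 134||V||. ||L x||^2 = 17956sum_{k≥2} |x_k|^2 ≤ 17956||x||^2, with equality on {x : x_1 = 0}, so ||L|| = 134. For any lambda with |lambda| < 134, set r = lambda/134 (|r| < 1); the vector x = (1, r, r^2, ...) is in l^2 and satisfies L x = 134(r, r^2, ...) = lambda x, so lambda is an eigenvalue. On the boundary |lambda| = 134 the geometric series diverges, so no l^2 eigenvector exists, but these lambda lie in the approximate point spectrum. Hence sigma(L) is the closed disk of radius 134 and sigma_p(L) is the open disk.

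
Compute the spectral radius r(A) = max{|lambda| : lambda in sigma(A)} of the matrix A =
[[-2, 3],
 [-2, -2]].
r(A) = sqrt(10) ≈ 3.1623

The eigenvalues of A are the roots of its characteristic polynomial. With M = A (coefficients from the trace and determinant):
  p(λ) = det(λ I - M) = λ^2 + 4λ + 10.
For λ^2 + 4λ + 10 the discriminant is -24. It is negative, so the roots are the complex-conjugate pair λ = -2 ± (sqrt(24)/2) i ≈ -2 ± 2.4495i. For a conjugate pair the product of the roots equals the constant term, so |λ|^2 = 10 and |λ| = sqrt(10) ≈ 3.1623.
Thus the eigenvalues (to 4 decimals) are -2 ± 2.4495i (modulus 3.1623). The spectral radius is the largest modulus: r(A) = sqrt(10) ≈ 3.1623. (Cross-check: r(A) ≤ ||A||_2 ≈ 3.7016; equality holds whenever A is normal, though it can also hold for some non-normal A.)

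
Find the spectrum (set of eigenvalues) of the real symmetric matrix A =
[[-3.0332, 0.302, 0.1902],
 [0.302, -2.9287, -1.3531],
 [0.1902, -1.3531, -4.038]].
sigma(A) ≈ {-5, -3, -2}

A is real symmetric, so its spectrum consists of real eigenvalues. Expanding the characteristic polynomial of the displayed matrix gives
  det(λ I - A) = p(λ) = λ^3 + (10)λ^2 + (31)λ + (29.9987).
Solving p(λ) = 0 yields eigenvalues ≈ -5, -3, -2. (A is shown rounded to 4 decimals, so these recover the underlying integer eigenvalues to within that precision.)
Verification: the trace of A = -10 equals the sum of eigenvalues -10, and det(A) ≈ -29.9987 matches the eigenvalue product -30.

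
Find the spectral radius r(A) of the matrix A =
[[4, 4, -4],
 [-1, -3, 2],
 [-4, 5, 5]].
r(A) = (10 + sqrt(56))/2 ≈ 8.7417

The eigenvalues of A are the roots of its characteristic polynomial. With M = A (coefficients from the trace, the sum of principal 2x2 minors, and det A):
  p(λ) = det(λ I - M) = λ^3 - 6λ^2 - 29λ + 44.
By the rational root theorem any rational root is an integer divisor of 44. Testing λ = -4: p(-4) = -64 - 96 + 116 + 44 = 0, so λ = -4 is a root. Dividing out (λ + 4) leaves p(λ) = (λ + 4)(λ^2 - 10λ + 11). For λ^2 - 10λ + 11 the discriminant is 56. It is nonnegative but not a perfect square, so the roots are real and irrational: λ = (10 ± sqrt(56))/2 ≈ 8.7417, 1.2583.
Thus the eigenvalues (to 4 decimals) are 8.7417 (modulus 8.7417); 1.2583 (modulus 1.2583); -4 (modulus 4). The spectral radius is the largest modulus: r(A) = (10 + sqrt(56))/2 ≈ 8.7417. (Cross-check: r(A) ≤ ||A||_2 ≈ 8.8193; equality holds whenever A is normal, though it can also hold for some non-normal A.)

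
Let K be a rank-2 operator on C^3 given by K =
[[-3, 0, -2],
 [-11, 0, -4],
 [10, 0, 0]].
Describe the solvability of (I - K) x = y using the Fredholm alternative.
(I - K) is invertible (det(I - K) = 24 ≠ 0), so for every y in C^3 the equation (I - K) x = y has a unique solution.

K has rank 2 and factors as K = U V^T = u1 v1^T + u2 v2^T with u1 = (0, 1, -2), v1 = (-2, 0, 2), u2 = (1, 3, -2), v2 = (-3, 0, -2) (multiplying out reproduces the displayed K). The nonzero eigenvalues of U V^T coincide with those of the 2 x 2 matrix G = V^T U = [[v1·u1, v1·u2], [v2·u1, v2·u2]] = [[-4, -6], [4, 1]], and by the Sylvester determinant identity det(I_3 - U V^T) = det(I_2 - V^T U) = det([[5, 6], [-4, 0]]) = (5)(0) - (6)(-4) = 24. (Direct check: I - K =
[[4, 0, 2],
 [11, 1, 4],
 [-10, 0, 1]]
has determinant 24.) The finite-dimensional Fredholm alternative says: either (I - K) is invertible, or ker(I - K) ≠ {0} and then range(I - K) = ker((I - K)^*)^⊥, with dim ker(I - K) = dim ker((I - K)^*). Since det(I - K) ≠ 0, 1 is not an eigenvalue of K and ker(I - K) = {0}, so we are in the first case: for every y there is a unique x = (I - K)^(-1) y. (Explicitly, by the Woodbury identity, (I - U V^T)^(-1) = I + U (I_2 - G)^(-1) V^T.)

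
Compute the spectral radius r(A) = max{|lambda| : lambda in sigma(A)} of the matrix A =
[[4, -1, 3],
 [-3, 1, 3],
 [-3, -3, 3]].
r(A) ≈ 4.5808

The eigenvalues of A are the roots of its characteristic polynomial. With M = A (coefficients from the trace, the sum of principal 2x2 minors, and det A):
  p(λ) = det(λ I - M) = λ^3 - 8λ^2 + 34λ - 84.
No integer candidate from the rational root theorem (±divisors of 84) is a root, so the roots are irrational. The cubic discriminant is Δ = -34512 < 0, so there is one real root and a complex-conjugate pair. p(4) = -12 and p(5) = 11 have opposite signs, so a root lies in (4, 5); Newton's method refines it to λ ≈ 4.5808. Dividing out (λ - (4.5808)) leaves approximately λ^2 - 3.4192λ + 18.3373. For λ^2 - 3.4192λ + 18.3373 the discriminant is -61.6586. It is negative, so the remaining roots are the complex-conjugate pair λ ≈ 1.7096 ± 3.9261i. Their product equals the constant term, so |λ|^2 ≈ 18.3373 and |λ| ≈ 4.2822.
Thus the eigenvalues (to 4 decimals) are 4.5808 (modulus 4.5808); 1.7096 ± 3.9261i (modulus 4.2822). The spectral radius is the largest modulus: r(A) ≈ 4.5808. (Cross-check: r(A) ≤ ||A||_2 ≈ 6.2444; equality holds whenever A is normal, though it can also hold for some non-normal A.)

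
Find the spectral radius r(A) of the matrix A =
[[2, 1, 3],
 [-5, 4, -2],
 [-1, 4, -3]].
r(A) ≈ 4.8442

The eigenvalues of A are the roots of its characteristic polynomial. With M = A (coefficients from the trace, the sum of principal 2x2 minors, and det A):
  p(λ) = det(λ I - M) = λ^3 - 3λ^2 + 6λ + 69.
No integer candidate from the rational root theorem (±divisors of 69) is a root, so the roots are irrational. The cubic discriminant is Δ = -143991 < 0, so there is one real root and a complex-conjugate pair. p(-3) = -3 and p(-2) = 37 have opposite signs, so a root lies in (-3, -2); Newton's method refines it to λ ≈ -2.9403. Dividing out (λ - (-2.9403)) leaves approximately λ^2 - 5.9403λ + 23.4666. For λ^2 - 5.9403λ + 23.4666 the discriminant is -58.5789. It is negative, so the remaining roots are the complex-conjugate pair λ ≈ 2.9702 ± 3.8268i. Their product equals the constant term, so |λ|^2 ≈ 23.4666 and |λ| ≈ 4.8442.
Thus the eigenvalues (to 4 decimals) are -2.9403 (modulus 2.9403); 2.9702 ± 3.8268i (modulus 4.8442). The spectral radius is the largest modulus: r(A) ≈ 4.8442. (Cross-check: r(A) ≤ ||A||_2 ≈ 8.2275; equality holds whenever A is normal, though it can also hold for some non-normal A.)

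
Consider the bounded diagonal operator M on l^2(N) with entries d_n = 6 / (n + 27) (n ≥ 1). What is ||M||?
||M|| = 3/14 (attained at n = 1)

For M diagonal, ||M|| = sup_n |d_n| = sup_n 6/(n + 27). This is positive and strictly decreasing in n, so the supremum is attained at n = 1: d_1 = 6/(1 + 27) = 3/14. Hence ||M|| = 3/14.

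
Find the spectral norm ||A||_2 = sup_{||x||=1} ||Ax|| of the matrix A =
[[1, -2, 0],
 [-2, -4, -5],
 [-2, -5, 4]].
||A||_2 ≈ 7.1508 (= sqrt(largest eigenvalue of A^T A))

||A||_2 = sigma_max(A) = sqrt(lambda_max(A^T A)). Form the symmetric matrix M = A^T A =
[[9, 16, 2],
 [16, 45, 0],
 [2, 0, 41]].
Its characteristic polynomial (trace, sum of principal 2x2 minors, determinant of M give the coefficients) is
  p(λ) = det(λ I - M) = λ^3 - 95λ^2 + 2359λ - 5929.
No integer candidate from the rational root theorem (±divisors of 5929) is a root, so the roots are irrational. The cubic discriminant is Δ = 347130112 > 0, so there are three distinct real roots. p(2) = -1583 and p(3) = 320 have opposite signs, so a root lies in (2, 3); Newton's method refines it to λ ≈ 2.8252. p(41) = 16 and p(42) = -343 have opposite signs, so a root lies in (41, 42); Newton's method refines it to λ ≈ 41.0414. p(51) = -64 and p(52) = 467 have opposite signs, so a root lies in (51, 52); Newton's method refines it to λ ≈ 51.1334. Check (Vieta): the three roots sum to 95, matching tr M = 95.
So the eigenvalues of A^T A are ≈ 2.8252, 41.0414, 51.1334 (all ≥ 0, as they must be for A^T A). The largest is λ_max ≈ 51.1334, hence ||A||_2 = sqrt(λ_max) ≈ 7.1508.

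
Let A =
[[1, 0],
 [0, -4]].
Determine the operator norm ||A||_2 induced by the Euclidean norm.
||A||_2 = 4 (= sqrt(largest eigenvalue of A^T A))

||A||_2 = sigma_max(A) = sqrt(lambda_max(A^T A)). Form the symmetric matrix M = A^T A =
[[1, 0],
 [0, 16]].
Its characteristic polynomial (trace, determinant of M give the coefficients) is
  p(λ) = det(λ I - M) = λ^2 - 17λ + 16.
For λ^2 - 17λ + 16 the discriminant is 225. It is a perfect square (15^2), so the roots are rational: λ = (17 ± 15)/2 = 16, 1.
So the eigenvalues of A^T A are ≈ 1, 16 (all ≥ 0, as they must be for A^T A). The largest is λ_max = 16, hence ||A||_2 = sqrt(λ_max) = 4.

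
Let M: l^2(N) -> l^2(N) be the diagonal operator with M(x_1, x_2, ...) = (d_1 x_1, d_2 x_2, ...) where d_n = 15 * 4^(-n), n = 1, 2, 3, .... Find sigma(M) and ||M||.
sigma(M) = {15 * 4^(-n) : n ≥ 1} ∪ {0}; ||M|| = 15/4

A bounded diagonal operator on l^2 with diagonal entries d_n has spectrum equal to the closure of {d_n : n ≥ 1}: every d_n is an eigenvalue (with eigenvector e_n), so {d_n} ⊂ sigma(M); the spectrum is closed, so its closure is too; and for lambda not in the closure, (M - lambda I) has bounded inverse (the diagonal entries 1/(d_n - lambda) are bounded). For our sequence d_n = 15 * 4^(-n), n = 1, 2, 3, ...:
  - {d_n} = {15 * 4^(-n) : n ≥ 1}; the only limit point is 0
  - closure = {15 * 4^(-n) : n ≥ 1} ∪ {0}
For the norm: a diagonal operator has ||M|| = sup_n |d_n|. Here d_n = 15 * 4^(-n) is positive and decreasing, so sup_n |d_n| = d_1 = 15/4. So ||M|| = 15/4.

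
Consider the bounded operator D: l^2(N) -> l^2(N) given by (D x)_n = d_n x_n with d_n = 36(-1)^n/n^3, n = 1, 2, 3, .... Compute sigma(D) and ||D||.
sigma(D) = {36(-1)^n/n^3 : n ≥ 1} ∪ {0}; ||D|| = 36

A bounded diagonal operator on l^2 with diagonal entries d_n has spectrum equal to the closure of {d_n : n ≥ 1}: every d_n is an eigenvalue (with eigenvector e_n), so {d_n} ⊂ sigma(D); the spectrum is closed, so its closure is too; and for lambda not in the closure, (D - lambda I) has bounded inverse (the diagonal entries 1/(d_n - lambda) are bounded). For our sequence d_n = 36(-1)^n/n^3, n = 1, 2, 3, ...:
  - {d_n} = {36(-1)^n/n^3 : n ≥ 1}; the only limit point is 0
  - closure = {36(-1)^n/n^3 : n ≥ 1} ∪ {0}
For the norm: a diagonal operator has ||D|| = sup_n |d_n|. Here |d_n| = 36/n^3 is decreasing, so sup_n |d_n| = |d_1| = 36. So ||D|| = 36.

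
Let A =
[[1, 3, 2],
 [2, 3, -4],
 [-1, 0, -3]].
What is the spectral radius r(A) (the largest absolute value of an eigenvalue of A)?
r(A) ≈ 4.8393

The eigenvalues of A are the roots of its characteristic polynomial. With M = A (coefficients from the trace, the sum of principal 2x2 minors, and det A):
  p(λ) = det(λ I - M) = λ^3 - λ^2 - 13λ - 27.
No integer candidate from the rational root theorem (±divisors of 27) is a root, so the roots are irrational. The cubic discriminant is Δ = -17152 < 0, so there is one real root and a complex-conjugate pair. p(4) = -31 and p(5) = 8 have opposite signs, so a root lies in (4, 5); Newton's method refines it to λ ≈ 4.8393. Dividing out (λ - (4.8393)) leaves approximately λ^2 + 3.8393λ + 5.5793. For λ^2 + 3.8393λ + 5.5793 the discriminant is -7.5773. It is negative, so the remaining roots are the complex-conjugate pair λ ≈ -1.9196 ± 1.3763i. Their product equals the constant term, so |λ|^2 ≈ 5.5793 and |λ| ≈ 2.3621.
Thus the eigenvalues (to 4 decimals) are 4.8393 (modulus 4.8393); -1.9196 ± 1.3763i (modulus 2.3621). The spectral radius is the largest modulus: r(A) ≈ 4.8393. (Cross-check: r(A) ≤ ||A||_2 ≈ 5.77; equality holds whenever A is normal, though it can also hold for some non-normal A.)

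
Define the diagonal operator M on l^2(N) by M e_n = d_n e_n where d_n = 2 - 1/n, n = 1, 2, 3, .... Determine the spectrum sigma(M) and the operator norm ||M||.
sigma(M) = {2 - 1/n : n ≥ 1} ∪ {2}; ||M|| = 2

A bounded diagonal operator on l^2 with diagonal entries d_n has spectrum equal to the closure of {d_n : n ≥ 1}: every d_n is an eigenvalue (with eigenvector e_n), so {d_n} ⊂ sigma(M); the spectrum is closed, so its closure is too; and for lambda not in the closure, (M - lambda I) has bounded inverse (the diagonal entries 1/(d_n - lambda) are bounded). For our sequence d_n = 2 - 1/n, n = 1, 2, 3, ...:
  - {d_n} = {2 - 1/n : n ≥ 1}; the only limit point is 2
  - closure = {2 - 1/n : n ≥ 1} ∪ {2}
For the norm: a diagonal operator has ||M|| = sup_n |d_n|. Here d_n = 2 - 1/n increases monotonically from d_1 = 1 toward 2, with all terms in [1, 2); so sup_n |d_n| = 2 (the supremum is the limit, not attained). So ||M|| = 2.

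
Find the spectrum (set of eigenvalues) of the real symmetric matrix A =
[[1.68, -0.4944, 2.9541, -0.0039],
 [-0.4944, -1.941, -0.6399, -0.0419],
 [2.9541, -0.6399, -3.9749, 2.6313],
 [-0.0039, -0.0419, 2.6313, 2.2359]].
sigma(A) ≈ {-6, -2, 2, 4}

A is real symmetric, so its spectrum consists of real eigenvalues. Expanding the characteristic polynomial of the displayed matrix gives
  det(λ I - A) = p(λ) = λ^4 + (2)λ^3 + (-28)λ^2 + (-8)λ + (96.0046).
Solving p(λ) = 0 yields eigenvalues ≈ -6, -2, 2, 4. (A is shown rounded to 4 decimals, so these recover the underlying integer eigenvalues to within that precision.)
Verification: the trace of A = -2 equals the sum of eigenvalues -2, and det(A) ≈ 96.0046 matches the eigenvalue product 96.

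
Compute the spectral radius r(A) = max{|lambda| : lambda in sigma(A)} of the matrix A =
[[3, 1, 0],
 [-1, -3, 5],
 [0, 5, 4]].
r(A) ≈ 6.5442

The eigenvalues of A are the roots of its characteristic polynomial. With M = A (coefficients from the trace, the sum of principal 2x2 minors, and det A):
  p(λ) = det(λ I - M) = λ^3 - 4λ^2 - 33λ + 107.
No integer candidate from the rational root theorem (±divisors of 107) is a root, so the roots are irrational. The cubic discriminant is Δ = 133673 > 0, so there are three distinct real roots. p(-6) = -55 and p(-5) = 47 have opposite signs, so a root lies in (-6, -5); Newton's method refines it to λ ≈ -5.511. p(2) = 33 and p(3) = -1 have opposite signs, so a root lies in (2, 3); Newton's method refines it to λ ≈ 2.9668. p(6) = -19 and p(7) = 23 have opposite signs, so a root lies in (6, 7); Newton's method refines it to λ ≈ 6.5442. Check (Vieta): the three roots sum to 4, matching tr M = 4.
Thus the eigenvalues (to 4 decimals) are -5.511 (modulus 5.511); 2.9668 (modulus 2.9668); 6.5442 (modulus 6.5442). The spectral radius is the largest modulus: r(A) ≈ 6.5442. (Cross-check: r(A) ≤ ||A||_2 ≈ 6.6256; equality holds whenever A is normal, though it can also hold for some non-normal A.)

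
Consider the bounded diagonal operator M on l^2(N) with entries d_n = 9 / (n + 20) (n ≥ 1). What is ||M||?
||M|| = 3/7 (attained at n = 1)

For M diagonal, ||M|| = sup_n |d_n| = sup_n 9/(n + 20). This is positive and strictly decreasing in n, so the supremum is attained at n = 1: d_1 = 9/(1 + 20) = 3/7. Hence ||M|| = 3/7.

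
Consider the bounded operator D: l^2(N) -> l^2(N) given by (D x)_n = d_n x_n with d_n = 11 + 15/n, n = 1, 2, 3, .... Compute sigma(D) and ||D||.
sigma(D) = {11 + 15/n : n ≥ 1} ∪ {11}; ||D|| = 26

A bounded diagonal operator on l^2 with diagonal entries d_n has spectrum equal to the closure of {d_n : n ≥ 1}: every d_n is an eigenvalue (with eigenvector e_n), so {d_n} ⊂ sigma(D); the spectrum is closed, so its closure is too; and for lambda not in the closure, (D - lambda I) has bounded inverse (the diagonal entries 1/(d_n - lambda) are bounded). For our sequence d_n = 11 + 15/n, n = 1, 2, 3, ...:
  - {d_n} = {11 + 15/n : n ≥ 1}; the only limit point is 11
  - closure = {11 + 15/n : n ≥ 1} ∪ {11}
For the norm: a diagonal operator has ||D|| = sup_n |d_n|. Here d_n = 11 + 15/n is positive and decreasing, so sup_n |d_n| = d_1 = 11 + 15 = 26. So ||D|| = 26.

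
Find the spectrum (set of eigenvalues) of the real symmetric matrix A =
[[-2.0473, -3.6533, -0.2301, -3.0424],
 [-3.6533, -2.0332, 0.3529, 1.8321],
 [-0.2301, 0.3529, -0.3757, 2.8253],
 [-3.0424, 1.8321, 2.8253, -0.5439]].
sigma(A) ≈ {-6, -4, 0, 5}

A is real symmetric, so its spectrum consists of real eigenvalues. Expanding the characteristic polynomial of the displayed matrix gives
  det(λ I - A) = p(λ) = λ^4 + (5)λ^3 + (-26)λ^2 + (-120.0024)λ + (-0.0039).
Solving p(λ) = 0 yields eigenvalues ≈ -6, -4, 0, 5. (A is shown rounded to 4 decimals, so these recover the underlying integer eigenvalues to within that precision.)
Verification: the trace of A = -5 equals the sum of eigenvalues -5, and det(A) ≈ -0.0039 matches the eigenvalue product 0.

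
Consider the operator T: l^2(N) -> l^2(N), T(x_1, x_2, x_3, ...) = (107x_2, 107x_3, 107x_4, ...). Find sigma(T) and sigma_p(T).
sigma(T) = closed disk {z in C : |z| ≤ 107}; sigma_p(T) = open disk {z in C : |z| < 107}

Note T = 107·V where V is the unit left shift (V x)_k = x_{k+1}; so sigma(T) = 107·sigma(V) and ||T|| = 107||V||. ||T x||^2 = 11449sum_{k≥2} |x_k|^2 ≤ 11449||x||^2, with equality on {x : x_1 = 0}, so ||T|| = 107. For any lambda with |lambda| < 107, set r = lambda/107 (|r| < 1); the vector x = (1, r, r^2, ...) is in l^2 and satisfies T x = 107(r, r^2, ...) = lambda x, so lambda is an eigenvalue. On the boundary |lambda| = 107 the geometric series diverges, so no l^2 eigenvector exists, but these lambda lie in the approximate point spectrum. Hence sigma(T) is the closed disk of radius 107 and sigma_p(T) is the open disk.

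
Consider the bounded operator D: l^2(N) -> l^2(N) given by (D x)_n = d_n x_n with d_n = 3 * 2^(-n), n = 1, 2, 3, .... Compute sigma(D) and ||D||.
sigma(D) = {3 * 2^(-n) : n ≥ 1} ∪ {0}; ||D|| = 3/2

A bounded diagonal operator on l^2 with diagonal entries d_n has spectrum equal to the closure of {d_n : n ≥ 1}: every d_n is an eigenvalue (with eigenvector e_n), so {d_n} ⊂ sigma(D); the spectrum is closed, so its closure is too; and for lambda not in the closure, (D - lambda I) has bounded inverse (the diagonal entries 1/(d_n - lambda) are bounded). For our sequence d_n = 3 * 2^(-n), n = 1, 2, 3, ...:
  - {d_n} = {3 * 2^(-n) : n ≥ 1}; the only limit point is 0
  - closure = {3 * 2^(-n) : n ≥ 1} ∪ {0}
For the norm: a diagonal operator has ||D|| = sup_n |d_n|. Here d_n = 3 * 2^(-n) is positive and decreasing, so sup_n |d_n| = d_1 = 3/2. So ||D|| = 3/2.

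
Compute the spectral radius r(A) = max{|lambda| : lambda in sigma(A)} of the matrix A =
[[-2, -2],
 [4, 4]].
r(A) = 2

The eigenvalues of A are the roots of its characteristic polynomial. With M = A (coefficients from the trace and determinant):
  p(λ) = det(λ I - M) = λ^2 - 2λ.
For λ^2 - 2λ the discriminant is 4. It is a perfect square (2^2), so the roots are rational: λ = (2 ± 2)/2 = 2, 0.
Thus the eigenvalues (to 4 decimals) are 2 (modulus 2); 0 (modulus 0). The spectral radius is the largest modulus: r(A) = 2. (Cross-check: r(A) ≤ ||A||_2 ≈ 6.3246; equality holds whenever A is normal, though it can also hold for some non-normal A.)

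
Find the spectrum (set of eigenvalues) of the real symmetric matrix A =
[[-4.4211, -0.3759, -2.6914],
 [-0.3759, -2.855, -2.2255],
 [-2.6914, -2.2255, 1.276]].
sigma(A) ≈ {-6, -3, 3}

A is real symmetric, so its spectrum consists of real eigenvalues. Expanding the characteristic polynomial of the displayed matrix gives
  det(λ I - A) = p(λ) = λ^3 + (6)λ^2 + (-9)λ + (-54).
Solving p(λ) = 0 yields eigenvalues ≈ -6, -3, 3. (A is shown rounded to 4 decimals, so these recover the underlying integer eigenvalues to within that precision.)
Verification: the trace of A = -6 equals the sum of eigenvalues -6, and det(A) ≈ 54.0002 matches the eigenvalue product 54.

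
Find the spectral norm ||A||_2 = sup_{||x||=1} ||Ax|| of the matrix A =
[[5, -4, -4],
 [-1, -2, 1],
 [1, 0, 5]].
||A||_2 ≈ 7.9482 (= sqrt(largest eigenvalue of A^T A))

||A||_2 = sigma_max(A) = sqrt(lambda_max(A^T A)). Form the symmetric matrix M = A^T A =
[[27, -18, -16],
 [-18, 20, 14],
 [-16, 14, 42]].
Its characteristic polynomial (trace, sum of principal 2x2 minors, determinant of M give the coefficients) is
  p(λ) = det(λ I - M) = λ^3 - 89λ^2 + 1738λ - 6724.
No integer candidate from the rational root theorem (±divisors of 6724) is a root, so the roots are irrational. The cubic discriminant is Δ = 1466900884 > 0, so there are three distinct real roots. p(5) = -134 and p(6) = 716 have opposite signs, so a root lies in (5, 6); Newton's method refines it to λ ≈ 5.1469. p(20) = 436 and p(21) = -214 have opposite signs, so a root lies in (20, 21); Newton's method refines it to λ ≈ 20.6799. p(63) = -424 and p(64) = 2108 have opposite signs, so a root lies in (63, 64); Newton's method refines it to λ ≈ 63.1732. Check (Vieta): the three roots sum to 89, matching tr M = 89.
So the eigenvalues of A^T A are ≈ 5.1469, 20.6799, 63.1732 (all ≥ 0, as they must be for A^T A). The largest is λ_max ≈ 63.1732, hence ||A||_2 = sqrt(λ_max) ≈ 7.9482.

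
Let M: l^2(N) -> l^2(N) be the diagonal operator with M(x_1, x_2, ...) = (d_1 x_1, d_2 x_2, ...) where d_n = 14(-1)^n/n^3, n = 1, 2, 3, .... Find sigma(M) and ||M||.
sigma(M) = {14(-1)^n/n^3 : n ≥ 1} ∪ {0}; ||M|| = 14

A bounded diagonal operator on l^2 with diagonal entries d_n has spectrum equal to the closure of {d_n : n ≥ 1}: every d_n is an eigenvalue (with eigenvector e_n), so {d_n} ⊂ sigma(M); the spectrum is closed, so its closure is too; and for lambda not in the closure, (M - lambda I) has bounded inverse (the diagonal entries 1/(d_n - lambda) are bounded). For our sequence d_n = 14(-1)^n/n^3, n = 1, 2, 3, ...:
  - {d_n} = {14(-1)^n/n^3 : n ≥ 1}; the only limit point is 0
  - closure = {14(-1)^n/n^3 : n ≥ 1} ∪ {0}
For the norm: a diagonal operator has ||M|| = sup_n |d_n|. Here |d_n| = 14/n^3 is decreasing, so sup_n |d_n| = |d_1| = 14. So ||M|| = 14.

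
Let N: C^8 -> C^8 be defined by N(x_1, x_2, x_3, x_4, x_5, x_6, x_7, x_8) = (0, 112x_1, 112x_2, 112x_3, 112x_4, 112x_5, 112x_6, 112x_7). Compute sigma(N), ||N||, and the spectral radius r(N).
sigma(N) = {0}; ||N|| = 112; r(N) = 0. (N is nilpotent with N^8 = 0.)

On C^8, N is a strictly lower-triangular matrix with 112 on the subdiagonal and zeros elsewhere, so its characteristic polynomial is lambda^8 and every eigenvalue is 0: sigma(N) = {0}. For the operator norm, N e_i = 112e_{i+1} for i = 1, ..., 7 and N e_8 = 0, so the singular values of N are 112 (with multiplicity 7) and 0; hence ||N|| = 112. The spectral radius r(N) = max|lambda| = 0. Note ||N|| > r(N) — characteristic of non-normal nilpotent operators. Indeed N^8 = 0.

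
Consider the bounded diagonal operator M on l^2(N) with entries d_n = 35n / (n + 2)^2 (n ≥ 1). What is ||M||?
||M|| = 35/8 (attained at n = 2)

For M diagonal, ||M|| = sup_n |d_n|. Treat f(x) = 35x / (x + 2)^2 for real x > 0. By the quotient rule, f'(x) = 35(2 - x)/(x + 2)^3, which is positive for x < 2 and negative for x > 2. So f has a unique maximum at x = 2, and since 2 is a positive integer, the supremum over n ≥ 1 is attained at n = 2: d_2 = 35·2/(2 + 2)^2 = 35·2/16 = 35/8. Hence ||M|| = 35/8.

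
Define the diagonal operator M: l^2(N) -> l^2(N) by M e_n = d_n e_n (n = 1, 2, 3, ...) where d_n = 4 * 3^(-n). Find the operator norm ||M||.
||M|| = 4/3 (attained at n = 1)

For M diagonal, ||M|| = sup_n |d_n|. The sequence d_n = 4 * 3^(-n) is positive and strictly decreasing (ratio 3^(-1) < 1), so the supremum is d_1 = 4/3. Hence ||M|| = 4/3.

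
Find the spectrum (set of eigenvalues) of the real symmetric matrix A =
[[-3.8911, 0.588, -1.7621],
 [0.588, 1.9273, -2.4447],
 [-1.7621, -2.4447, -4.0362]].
sigma(A) ≈ {-6, -3, 3}

A is real symmetric, so its spectrum consists of real eigenvalues. Expanding the characteristic polynomial of the displayed matrix gives
  det(λ I - A) = p(λ) = λ^3 + (6)λ^2 + (-9)λ + (-54.0013).
Solving p(λ) = 0 yields eigenvalues ≈ -6, -3, 3. (A is shown rounded to 4 decimals, so these recover the underlying integer eigenvalues to within that precision.)
Verification: the trace of A = -6 equals the sum of eigenvalues -6, and det(A) ≈ 54.0013 matches the eigenvalue product 54.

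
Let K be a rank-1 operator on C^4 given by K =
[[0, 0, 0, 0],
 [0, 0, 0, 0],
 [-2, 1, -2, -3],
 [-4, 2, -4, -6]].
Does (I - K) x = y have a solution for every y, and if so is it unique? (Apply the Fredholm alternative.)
(I - K) is invertible (det(I - K) = 9 ≠ 0), so for every y in C^4 the equation (I - K) x = y has a unique solution.

K has rank 1, so it is an outer product K = u v^T: every row of K is a multiple of one row vector. Reading off the entries, u = (0, 0, -1, -2) and v = (2, -1, 2, 3) (row i of K equals u_i·v^T). A rank-one matrix u v^T satisfies K u = u (v·u) and kills the (3)-dimensional subspace v^⊥, so its characteristic polynomial is lambda^3 (lambda - v·u) with v·u = tr K = -8. Hence the eigenvalues of I - K are 1 (multiplicity 3) and 1 - (-8) = 9, so det(I - K) = 9. (Direct check: I - K =
[[1, 0, 0, 0],
 [0, 1, 0, 0],
 [2, -1, 3, 3],
 [4, -2, 4, 7]]
has determinant 9.) The finite-dimensional Fredholm alternative says: either (I - K) is invertible, or ker(I - K) ≠ {0} and then range(I - K) = ker((I - K)^*)^⊥, with dim ker(I - K) = dim ker((I - K)^*). Since det(I - K) ≠ 0, 1 is not an eigenvalue of K and ker(I - K) = {0}, so we are in the first case: for every y there is a unique x = (I - K)^(-1) y. Explicitly, by the Sherman–Morrison formula, (I - u v^T)^(-1) = I + u v^T/(1 - v·u), i.e. (I - K)^(-1) = I + K/(9).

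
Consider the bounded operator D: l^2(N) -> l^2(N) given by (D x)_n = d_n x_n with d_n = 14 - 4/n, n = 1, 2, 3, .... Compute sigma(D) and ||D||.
sigma(D) = {14 - 4/n : n ≥ 1} ∪ {14}; ||D|| = 14

A bounded diagonal operator on l^2 with diagonal entries d_n has spectrum equal to the closure of {d_n : n ≥ 1}: every d_n is an eigenvalue (with eigenvector e_n), so {d_n} ⊂ sigma(D); the spectrum is closed, so its closure is too; and for lambda not in the closure, (D - lambda I) has bounded inverse (the diagonal entries 1/(d_n - lambda) are bounded). For our sequence d_n = 14 - 4/n, n = 1, 2, 3, ...:
  - {d_n} = {14 - 4/n : n ≥ 1}; the only limit point is 14
  - closure = {14 - 4/n : n ≥ 1} ∪ {14}
For the norm: a diagonal operator has ||D|| = sup_n |d_n|. Here d_n = 14 - 4/n increases monotonically from d_1 = 10 toward 14, with all terms in [10, 14); so sup_n |d_n| = 14 (the supremum is the limit, not attained). So ||D|| = 14.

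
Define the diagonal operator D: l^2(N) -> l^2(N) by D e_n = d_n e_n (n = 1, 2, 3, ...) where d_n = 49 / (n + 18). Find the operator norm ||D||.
||D|| = 49/19 (attained at n = 1)

For D diagonal, ||D|| = sup_n |d_n| = sup_n 49/(n + 18). This is positive and strictly decreasing in n, so the supremum is attained at n = 1: d_1 = 49/(1 + 18) = 49/19. Hence ||D|| = 49/19.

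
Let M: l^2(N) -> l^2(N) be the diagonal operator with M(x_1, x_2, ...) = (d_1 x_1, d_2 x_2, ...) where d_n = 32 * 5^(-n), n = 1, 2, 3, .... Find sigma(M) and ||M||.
sigma(M) = {32 * 5^(-n) : n ≥ 1} ∪ {0}; ||M|| = 32/5

A bounded diagonal operator on l^2 with diagonal entries d_n has spectrum equal to the closure of {d_n : n ≥ 1}: every d_n is an eigenvalue (with eigenvector e_n), so {d_n} ⊂ sigma(M); the spectrum is closed, so its closure is too; and for lambda not in the closure, (M - lambda I) has bounded inverse (the diagonal entries 1/(d_n - lambda) are bounded). For our sequence d_n = 32 * 5^(-n), n = 1, 2, 3, ...:
  - {d_n} = {32 * 5^(-n) : n ≥ 1}; the only limit point is 0
  - closure = {32 * 5^(-n) : n ≥ 1} ∪ {0}
For the norm: a diagonal operator has ||M|| = sup_n |d_n|. Here d_n = 32 * 5^(-n) is positive and decreasing, so sup_n |d_n| = d_1 = 32/5. So ||M|| = 32/5.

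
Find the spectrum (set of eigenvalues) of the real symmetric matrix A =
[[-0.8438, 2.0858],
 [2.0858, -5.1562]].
sigma(A) ≈ {-6, 0}

A is real symmetric, so its spectrum consists of real eigenvalues. Expanding the characteristic polynomial of the displayed matrix gives
  det(λ I - A) = p(λ) = λ^2 + (6)λ + (0).
Solving p(λ) = 0 yields eigenvalues ≈ -6, 0. (A is shown rounded to 4 decimals, so these recover the underlying integer eigenvalues to within that precision.)
Verification: the trace of A = -6 equals the sum of eigenvalues -6, and det(A) ≈ 0.0002 matches the eigenvalue product 0.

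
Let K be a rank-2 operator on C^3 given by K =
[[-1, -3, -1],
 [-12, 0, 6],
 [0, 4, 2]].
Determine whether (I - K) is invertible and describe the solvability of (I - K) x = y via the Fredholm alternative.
(I - K) is invertible (det(I - K) = -62 ≠ 0), so for every y in C^3 the equation (I - K) x = y has a unique solution.

K has rank 2 and factors as K = U V^T = u1 v1^T + u2 v2^T with u1 = (-2, 3, 3), v1 = (-1, 1, 1), u2 = (1, 3, -1), v2 = (-3, -1, 1) (multiplying out reproduces the displayed K). The nonzero eigenvalues of U V^T coincide with those of the 2 x 2 matrix G = V^T U = [[v1·u1, v1·u2], [v2·u1, v2·u2]] = [[8, 1], [6, -7]], and by the Sylvester determinant identity det(I_3 - U V^T) = det(I_2 - V^T U) = det([[-7, -1], [-6, 8]]) = (-7)(8) - (-1)(-6) = -62. (Direct check: I - K =
[[2, 3, 1],
 [12, 1, -6],
 [0, -4, -1]]
has determinant -62.) The finite-dimensional Fredholm alternative says: either (I - K) is invertible, or ker(I - K) ≠ {0} and then range(I - K) = ker((I - K)^*)^⊥, with dim ker(I - K) = dim ker((I - K)^*). Since det(I - K) ≠ 0, 1 is not an eigenvalue of K and ker(I - K) = {0}, so we are in the first case: for every y there is a unique x = (I - K)^(-1) y. (Explicitly, by the Woodbury identity, (I - U V^T)^(-1) = I + U (I_2 - G)^(-1) V^T.)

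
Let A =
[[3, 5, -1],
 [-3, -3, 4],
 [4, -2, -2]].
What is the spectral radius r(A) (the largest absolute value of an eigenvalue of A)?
r(A) ≈ 5.4204

The eigenvalues of A are the roots of its characteristic polynomial. With M = A (coefficients from the trace, the sum of principal 2x2 minors, and det A):
  p(λ) = det(λ I - M) = λ^3 + 2λ^2 + 18λ - 74.
No integer candidate from the rational root theorem (±divisors of 74) is a root, so the roots are irrational. The cubic discriminant is Δ = -215468 < 0, so there is one real root and a complex-conjugate pair. p(2) = -22 and p(3) = 25 have opposite signs, so a root lies in (2, 3); Newton's method refines it to λ ≈ 2.5186. Dividing out (λ - (2.5186)) leaves approximately λ^2 + 4.5186λ + 29.3809. For λ^2 + 4.5186λ + 29.3809 the discriminant is -97.1053. It is negative, so the remaining roots are the complex-conjugate pair λ ≈ -2.2593 ± 4.9271i. Their product equals the constant term, so |λ|^2 ≈ 29.3809 and |λ| ≈ 5.4204.
Thus the eigenvalues (to 4 decimals) are 2.5186 (modulus 2.5186); -2.2593 ± 4.9271i (modulus 5.4204). The spectral radius is the largest modulus: r(A) ≈ 5.4204. (Cross-check: r(A) ≤ ||A||_2 ≈ 8.1467; equality holds whenever A is normal, though it can also hold for some non-normal A.)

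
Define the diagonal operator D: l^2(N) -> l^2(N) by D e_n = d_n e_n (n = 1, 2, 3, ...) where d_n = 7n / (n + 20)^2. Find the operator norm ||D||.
||D|| = 7/80 (attained at n = 20)

For D diagonal, ||D|| = sup_n |d_n|. Treat f(x) = 7x / (x + 20)^2 for real x > 0. By the quotient rule, f'(x) = 7(20 - x)/(x + 20)^3, which is positive for x < 20 and negative for x > 20. So f has a unique maximum at x = 20, and since 20 is a positive integer, the supremum over n ≥ 1 is attained at n = 20: d_20 = 7·20/(20 + 20)^2 = 7·20/1600 = 7/80. Hence ||D|| = 7/80.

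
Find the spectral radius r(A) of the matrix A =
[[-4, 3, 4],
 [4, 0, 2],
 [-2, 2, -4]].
r(A) ≈ 5.8251

The eigenvalues of A are the roots of its characteristic polynomial. With M = A (coefficients from the trace, the sum of principal 2x2 minors, and det A):
  p(λ) = det(λ I - M) = λ^3 + 8λ^2 + 8λ - 84.
No integer candidate from the rational root theorem (±divisors of 84) is a root, so the roots are irrational. The cubic discriminant is Δ = -113200 < 0, so there is one real root and a complex-conjugate pair. p(2) = -28 and p(3) = 39 have opposite signs, so a root lies in (2, 3); Newton's method refines it to λ ≈ 2.4755. Dividing out (λ - (2.4755)) leaves approximately λ^2 + 10.4755λ + 33.9323. For λ^2 + 10.4755λ + 33.9323 the discriminant is -25.9928. It is negative, so the remaining roots are the complex-conjugate pair λ ≈ -5.2378 ± 2.5492i. Their product equals the constant term, so |λ|^2 ≈ 33.9323 and |λ| ≈ 5.8251.
Thus the eigenvalues (to 4 decimals) are 2.4755 (modulus 2.4755); -5.2378 ± 2.5492i (modulus 5.8251). The spectral radius is the largest modulus: r(A) ≈ 5.8251. (Cross-check: r(A) ≤ ||A||_2 ≈ 6.6788; equality holds whenever A is normal, though it can also hold for some non-normal A.)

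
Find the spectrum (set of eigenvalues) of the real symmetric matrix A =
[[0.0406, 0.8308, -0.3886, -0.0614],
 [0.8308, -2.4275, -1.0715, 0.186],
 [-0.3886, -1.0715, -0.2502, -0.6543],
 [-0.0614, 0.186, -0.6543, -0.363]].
sigma(A) ≈ {-3, -1, 0, 1}

A is real symmetric, so its spectrum consists of real eigenvalues. Expanding the characteristic polynomial of the displayed matrix gives
  det(λ I - A) = p(λ) = λ^4 + (3)λ^3 + (-1)λ^2 + (-3)λ + (0).
Solving p(λ) = 0 yields eigenvalues ≈ -3, -1, 0, 1. (A is shown rounded to 4 decimals, so these recover the underlying integer eigenvalues to within that precision.)
Verification: the trace of A = -3 equals the sum of eigenvalues -3, and det(A) ≈ -0.0000 matches the eigenvalue product 0.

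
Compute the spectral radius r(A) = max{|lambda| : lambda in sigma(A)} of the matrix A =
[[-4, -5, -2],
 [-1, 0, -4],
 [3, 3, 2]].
r(A) = sqrt(8) ≈ 2.8284

The eigenvalues of A are the roots of its characteristic polynomial. With M = A (coefficients from the trace, the sum of principal 2x2 minors, and det A):
  p(λ) = det(λ I - M) = λ^3 + 2λ^2 + 5λ - 8.
By the rational root theorem any rational root is an integer divisor of 8. Testing λ = 1: p(1) = 1 + 2 + 5 - 8 = 0, so λ = 1 is a root. Dividing out (λ - 1) leaves p(λ) = (λ - 1)(λ^2 + 3λ + 8). For λ^2 + 3λ + 8 the discriminant is -23. It is negative, so the roots are the complex-conjugate pair λ = -3/2 ± (sqrt(23)/2) i ≈ -1.5 ± 2.3979i. For a conjugate pair the product of the roots equals the constant term, so |λ|^2 = 8 and |λ| = sqrt(8) ≈ 2.8284.
Thus the eigenvalues (to 4 decimals) are -1.5 ± 2.3979i (modulus 2.8284); 1 (modulus 1). The spectral radius is the largest modulus: r(A) = sqrt(8) ≈ 2.8284. (Cross-check: r(A) ≤ ||A||_2 ≈ 8.4474; equality holds whenever A is normal, though it can also hold for some non-normal A.)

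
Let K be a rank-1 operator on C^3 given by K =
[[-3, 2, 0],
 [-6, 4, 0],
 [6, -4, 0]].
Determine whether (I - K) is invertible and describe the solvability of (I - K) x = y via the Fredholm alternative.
(I - K) is singular (det(I - K) = 0, i.e. 1 ∈ sigma(K)). (I - K) x = y is solvable iff y ⊥ ker((I - K)^*) = span{(-3, 2, 0)}, i.e. iff -3y_1 + 2y_2 = 0. When solvable, the solutions are x = y + c·(1, 2, -2), c arbitrary (ker(I - K) = span{(1, 2, -2)}, dimension 1).

K has rank 1, so it is an outer product K = u v^T: every row of K is a multiple of one row vector. Reading off the entries, u = (1, 2, -2) and v = (-3, 2, 0) (row i of K equals u_i·v^T). A rank-one matrix u v^T satisfies K u = u (v·u) and kills the (2)-dimensional subspace v^⊥, so its characteristic polynomial is lambda^2 (lambda - v·u) with v·u = tr K = 1. Hence the eigenvalues of I - K are 1 (multiplicity 2) and 1 - (1) = 0, so det(I - K) = 0. (Direct check: I - K =
[[4, -2, 0],
 [6, -3, 0],
 [-6, 4, 1]]
has determinant 0.) So 1 is an eigenvalue of K and (I - K) is not invertible. The finite-dimensional Fredholm alternative says: either (I - K) is invertible, or ker(I - K) ≠ {0} and then range(I - K) = ker((I - K)^*)^⊥, with dim ker(I - K) = dim ker((I - K)^*). We are in the second case, so we need both kernels. Kernel of I - K: (I - K) u = u - u (v·u) = u - u = 0, so ker(I - K) = span{u} = span{(1, 2, -2)} (it is exactly 1-dimensional because rank(I - K) = 2). Kernel of the adjoint: K is real, so (I - K)^* = I - K^T = I - v u^T, and (I - v u^T) v = v - v (u·v) = 0; hence ker((I - K)^*) = span{v} = span{(-3, 2, 0)}. Therefore (I - K) x = y is solvable iff <y, v> = 0, i.e. iff -3y_1 + 2y_2 = 0. When this holds, K y = u (v·y) = 0, so (I - K) y = y and x = y is a particular solution; the full solution set is the line x = y + c·u = y + c·(1, 2, -2), c ∈ C.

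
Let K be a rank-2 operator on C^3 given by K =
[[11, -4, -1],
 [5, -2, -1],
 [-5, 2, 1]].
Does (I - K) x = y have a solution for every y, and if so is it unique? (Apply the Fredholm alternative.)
(I - K) is invertible (det(I - K) = -5 ≠ 0), so for every y in C^3 the equation (I - K) x = y has a unique solution.

K has rank 2 and factors as K = U V^T = u1 v1^T + u2 v2^T with u1 = (3, 1, -1), v1 = (3, -1, 0), u2 = (-1, -1, 1), v2 = (-2, 1, 1) (multiplying out reproduces the displayed K). The nonzero eigenvalues of U V^T coincide with those of the 2 x 2 matrix G = V^T U = [[v1·u1, v1·u2], [v2·u1, v2·u2]] = [[8, -2], [-6, 2]], and by the Sylvester determinant identity det(I_3 - U V^T) = det(I_2 - V^T U) = det([[-7, 2], [6, -1]]) = (-7)(-1) - (2)(6) = -5. (Direct check: I - K =
[[-10, 4, 1],
 [-5, 3, 1],
 [5, -2, 0]]
has determinant -5.) The finite-dimensional Fredholm alternative says: either (I - K) is invertible, or ker(I - K) ≠ {0} and then range(I - K) = ker((I - K)^*)^⊥, with dim ker(I - K) = dim ker((I - K)^*). Since det(I - K) ≠ 0, 1 is not an eigenvalue of K and ker(I - K) = {0}, so we are in the first case: for every y there is a unique x = (I - K)^(-1) y. (Explicitly, by the Woodbury identity, (I - U V^T)^(-1) = I + U (I_2 - G)^(-1) V^T.)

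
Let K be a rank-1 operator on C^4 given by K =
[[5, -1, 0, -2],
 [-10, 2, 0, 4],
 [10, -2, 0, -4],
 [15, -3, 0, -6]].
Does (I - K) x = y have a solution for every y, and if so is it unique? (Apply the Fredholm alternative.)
(I - K) is singular (det(I - K) = 0, i.e. 1 ∈ sigma(K)). (I - K) x = y is solvable iff y ⊥ ker((I - K)^*) = span{(5, -1, 0, -2)}, i.e. iff 5y_1 - y_2 - 2y_4 = 0. When solvable, the solutions are x = y + c·(1, -2, 2, 3), c arbitrary (ker(I - K) = span{(1, -2, 2, 3)}, dimension 1).

K has rank 1, so it is an outer product K = u v^T: every row of K is a multiple of one row vector. Reading off the entries, u = (1, -2, 2, 3) and v = (5, -1, 0, -2) (row i of K equals u_i·v^T). A rank-one matrix u v^T satisfies K u = u (v·u) and kills the (3)-dimensional subspace v^⊥, so its characteristic polynomial is lambda^3 (lambda - v·u) with v·u = tr K = 1. Hence the eigenvalues of I - K are 1 (multiplicity 3) and 1 - (1) = 0, so det(I - K) = 0. (Direct check: I - K =
[[-4, 1, 0, 2],
 [10, -1, 0, -4],
 [-10, 2, 1, 4],
 [-15, 3, 0, 7]]
has determinant 0.) So 1 is an eigenvalue of K and (I - K) is not invertible. The finite-dimensional Fredholm alternative says: either (I - K) is invertible, or ker(I - K) ≠ {0} and then range(I - K) = ker((I - K)^*)^⊥, with dim ker(I - K) = dim ker((I - K)^*). We are in the second case, so we need both kernels. Kernel of I - K: (I - K) u = u - u (v·u) = u - u = 0, so ker(I - K) = span{u} = span{(1, -2, 2, 3)} (it is exactly 1-dimensional because rank(I - K) = 3). Kernel of the adjoint: K is real, so (I - K)^* = I - K^T = I - v u^T, and (I - v u^T) v = v - v (u·v) = 0; hence ker((I - K)^*) = span{v} = span{(5, -1, 0, -2)}. Therefore (I - K) x = y is solvable iff <y, v> = 0, i.e. iff 5y_1 - y_2 - 2y_4 = 0. When this holds, K y = u (v·y) = 0, so (I - K) y = y and x = y is a particular solution; the full solution set is the line x = y + c·u = y + c·(1, -2, 2, 3), c ∈ C.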